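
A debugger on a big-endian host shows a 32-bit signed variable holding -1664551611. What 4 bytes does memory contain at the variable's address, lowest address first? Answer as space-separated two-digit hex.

Two's complement of -1664551611 in 32 bits: 1664551611 = 0x63370ABB; invert → 0x9CC8F544; add 1 → 0x9CC8F545.
Split into bytes (most-significant first): 9C C8 F5 45.
Big-endian: lowest address holds the most-significant byte.
So the memory order matches the most-significant-first order: 9C C8 F5 45.

9C C8 F5 45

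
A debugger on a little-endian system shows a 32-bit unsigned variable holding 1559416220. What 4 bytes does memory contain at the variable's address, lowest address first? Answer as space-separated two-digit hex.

9C CD F2 5C

1559416220 in hexadecimal, padded to 32 bits, is 0x5CF2CD9C.
Split into bytes (most-significant first): 5C F2 CD 9C.
In little-endian order the low byte comes first in memory.
So at ascending addresses the bytes are 9C CD F2 5C.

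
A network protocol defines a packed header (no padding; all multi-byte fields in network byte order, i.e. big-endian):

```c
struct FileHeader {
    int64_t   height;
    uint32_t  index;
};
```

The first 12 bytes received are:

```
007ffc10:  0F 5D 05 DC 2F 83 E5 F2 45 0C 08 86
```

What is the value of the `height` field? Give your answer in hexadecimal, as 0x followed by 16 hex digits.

0x0F5D05DC2F83E5F2

`height` is the first field, at byte offset 0, occupying 8 bytes.
Bytes at offsets 0..7: 0F 5D 05 DC 2F 83 E5 F2.
Big-endian: lowest address holds the most-significant byte.
The bytes are already most-significant first: 0x0F5D05DC2F83E5F2.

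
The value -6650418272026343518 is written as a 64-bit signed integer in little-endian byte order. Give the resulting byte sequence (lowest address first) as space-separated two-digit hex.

A2 47 1A 28 D1 F7 B4 A3

Two's complement of -6650418272026343518 in 64 bits: 6650418272026343518 = 0x5C4B082ED7E5B85E; invert → 0xA3B4F7D1281A47A1; add 1 → 0xA3B4F7D1281A47A2.
Split into bytes (most-significant first): A3 B4 F7 D1 28 1A 47 A2.
In little-endian order the low byte comes first in memory.
So at ascending addresses the bytes are A2 47 1A 28 D1 F7 B4 A3.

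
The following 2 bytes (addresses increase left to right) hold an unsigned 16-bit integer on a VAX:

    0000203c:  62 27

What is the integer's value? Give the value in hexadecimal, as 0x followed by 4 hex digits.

0x2762

In little-endian order the low byte comes first in memory.
Reassemble most-significant byte first: 27 62 → 0x2762.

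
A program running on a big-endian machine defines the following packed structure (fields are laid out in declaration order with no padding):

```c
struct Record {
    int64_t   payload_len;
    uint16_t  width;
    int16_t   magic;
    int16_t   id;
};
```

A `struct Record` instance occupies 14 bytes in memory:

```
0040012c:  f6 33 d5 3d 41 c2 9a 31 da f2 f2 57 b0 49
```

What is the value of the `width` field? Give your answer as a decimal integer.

`width` follows `payload_len` (8 bytes), so it starts at byte offset 8 and occupies 2 bytes.
Bytes at offsets 8..9: DA F2.
Big-endian stores the most-significant byte at the lowest address.
The bytes are already most-significant first: 0xDAF2.
0xDAF2 = 56050.

56050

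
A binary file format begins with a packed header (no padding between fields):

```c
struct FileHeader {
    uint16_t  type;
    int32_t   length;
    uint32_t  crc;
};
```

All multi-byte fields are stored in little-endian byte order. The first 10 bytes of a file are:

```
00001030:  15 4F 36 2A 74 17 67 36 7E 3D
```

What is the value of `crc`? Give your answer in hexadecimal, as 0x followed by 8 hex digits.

0x3D7E3667

`crc` follows `type` (2 B), `length` (4 B), so it starts at offset 2 + 4 = 6 and occupies 4 bytes.
Bytes at offsets 6..9: 67 36 7E 3D.
Little-endian stores the least-significant byte at the lowest address.
Reassemble most-significant byte first: 3D 7E 36 67 → 0x3D7E3667.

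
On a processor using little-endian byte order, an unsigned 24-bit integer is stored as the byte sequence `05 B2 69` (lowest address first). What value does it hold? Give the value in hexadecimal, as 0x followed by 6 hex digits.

0x69B205

Little-endian stores the least-significant byte at the lowest address.
Reassemble most-significant byte first: 69 B2 05 → 0x69B205.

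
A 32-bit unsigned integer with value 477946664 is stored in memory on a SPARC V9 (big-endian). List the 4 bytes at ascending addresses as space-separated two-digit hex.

477946664 in hexadecimal, padded to 32 bits, is 0x1C7CE328.
Split into bytes (most-significant first): 1C 7C E3 28.
In big-endian order the high byte comes first in memory.
So the memory order matches the most-significant-first order: 1C 7C E3 28.

1C 7C E3 28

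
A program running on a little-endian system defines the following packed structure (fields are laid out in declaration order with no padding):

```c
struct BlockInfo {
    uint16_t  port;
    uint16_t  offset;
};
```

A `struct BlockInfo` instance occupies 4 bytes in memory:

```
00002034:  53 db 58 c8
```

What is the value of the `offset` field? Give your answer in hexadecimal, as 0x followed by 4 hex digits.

0xC858

`offset` follows `port` (2 bytes), so it starts at byte offset 2 and occupies 2 bytes.
Bytes at offsets 2..3: 58 C8.
Little-endian stores the least-significant byte at the lowest address.
Reassemble most-significant byte first: C8 58 → 0xC858.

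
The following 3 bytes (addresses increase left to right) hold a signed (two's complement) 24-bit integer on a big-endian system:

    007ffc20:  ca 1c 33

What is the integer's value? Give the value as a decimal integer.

-3531725

In big-endian order the high byte comes first in memory.
The bytes are already most-significant first: 0xCA1C33.
Top bit is set, so as a signed 24-bit value this is 0xCA1C33 − 2^24 = -3531725.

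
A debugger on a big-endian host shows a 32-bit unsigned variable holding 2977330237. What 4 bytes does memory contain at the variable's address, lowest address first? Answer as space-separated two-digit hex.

B1 76 74 3D

2977330237 in hexadecimal, padded to 32 bits, is 0xB176743D.
Split into bytes (most-significant first): B1 76 74 3D.
In big-endian order the high byte comes first in memory.
So the memory order matches the most-significant-first order: B1 76 74 3D.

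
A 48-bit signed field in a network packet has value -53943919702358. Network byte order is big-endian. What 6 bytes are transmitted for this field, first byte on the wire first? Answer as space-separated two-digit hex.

CE F0 33 D4 0E AA

Two's complement of -53943919702358 in 48 bits: 53943919702358 = 0x310FCC2BF156; invert → 0xCEF033D40EA9; add 1 → 0xCEF033D40EAA.
Split into bytes (most-significant first): CE F0 33 D4 0E AA.
Big-endian: lowest address holds the most-significant byte.
So the memory order matches the most-significant-first order: CE F0 33 D4 0E AA.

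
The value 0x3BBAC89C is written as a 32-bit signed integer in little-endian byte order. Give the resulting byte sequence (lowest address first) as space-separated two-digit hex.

9C C8 BA 3B

Split into bytes (most-significant first): 3B BA C8 9C.
Little-endian stores the least-significant byte at the lowest address.
So at ascending addresses the bytes are 9C C8 BA 3B.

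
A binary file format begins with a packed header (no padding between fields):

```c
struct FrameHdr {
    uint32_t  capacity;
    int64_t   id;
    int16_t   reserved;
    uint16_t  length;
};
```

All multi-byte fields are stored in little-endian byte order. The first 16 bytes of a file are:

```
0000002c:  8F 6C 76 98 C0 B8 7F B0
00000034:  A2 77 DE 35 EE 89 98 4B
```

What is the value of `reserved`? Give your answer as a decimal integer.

-30226

`reserved` follows `capacity` (4 B), `id` (8 B), so it starts at offset 4 + 8 = 12 and occupies 2 bytes.
Bytes at offsets 12..13: EE 89.
In little-endian order the low byte comes first in memory.
Reassemble most-significant byte first: 89 EE → 0x89EE.
Top bit is set, so as a signed 16-bit value this is 0x89EE − 2^16 = -30226.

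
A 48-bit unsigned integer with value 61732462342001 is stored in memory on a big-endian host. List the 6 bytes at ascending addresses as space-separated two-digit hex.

61732462342001 in hexadecimal, padded to 48 bits, is 0x3825357D2F71.
Split into bytes (most-significant first): 38 25 35 7D 2F 71.
In big-endian order the high byte comes first in memory.
So the memory order matches the most-significant-first order: 38 25 35 7D 2F 71.

38 25 35 7D 2F 71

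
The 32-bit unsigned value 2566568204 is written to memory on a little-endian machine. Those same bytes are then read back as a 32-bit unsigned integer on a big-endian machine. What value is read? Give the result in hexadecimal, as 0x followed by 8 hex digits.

0x0CB9FA98

2566568204 in 32-bit hexadecimal is 0x98FAB90C.
Stored little-endian, the bytes at ascending addresses are 0C B9 FA 98.
Read back as big-endian, the last byte is least significant, giving 0x0CB9FA98.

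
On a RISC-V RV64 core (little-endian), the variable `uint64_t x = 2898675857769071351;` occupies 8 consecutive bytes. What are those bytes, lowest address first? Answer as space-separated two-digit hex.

F7 82 53 B5 55 2A 3A 28

2898675857769071351 in hexadecimal, padded to 64 bits, is 0x283A2A55B55382F7.
Split into bytes (most-significant first): 28 3A 2A 55 B5 53 82 F7.
Little-endian stores the least-significant byte at the lowest address.
So at ascending addresses the bytes are F7 82 53 B5 55 2A 3A 28.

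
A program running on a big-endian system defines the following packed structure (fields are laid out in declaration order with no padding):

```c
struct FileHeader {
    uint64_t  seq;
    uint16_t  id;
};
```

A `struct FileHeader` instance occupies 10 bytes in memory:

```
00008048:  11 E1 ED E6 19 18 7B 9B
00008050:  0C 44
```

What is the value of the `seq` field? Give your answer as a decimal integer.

1288572540923968411

`seq` is the first field, at byte offset 0, occupying 8 bytes.
Bytes at offsets 0..7: 11 E1 ED E6 19 18 7B 9B.
Big-endian stores the most-significant byte at the lowest address.
The bytes are already most-significant first: 0x11E1EDE619187B9B.
0x11E1EDE619187B9B = 1288572540923968411.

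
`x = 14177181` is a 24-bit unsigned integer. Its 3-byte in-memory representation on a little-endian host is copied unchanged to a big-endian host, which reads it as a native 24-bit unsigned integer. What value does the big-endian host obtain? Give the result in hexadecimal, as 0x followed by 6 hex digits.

14177181 in 24-bit hexadecimal is 0xD8539D.
Stored little-endian, the bytes at ascending addresses are 9D 53 D8.
Read back as big-endian, the last byte is least significant, giving 0x9D53D8.

0x9D53D8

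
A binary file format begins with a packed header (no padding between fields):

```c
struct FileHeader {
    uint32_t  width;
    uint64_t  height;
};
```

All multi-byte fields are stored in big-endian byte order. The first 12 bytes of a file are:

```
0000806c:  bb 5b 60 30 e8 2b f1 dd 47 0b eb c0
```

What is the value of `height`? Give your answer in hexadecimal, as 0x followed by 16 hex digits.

`height` follows `width` (4 bytes), so it starts at byte offset 4 and occupies 8 bytes.
Bytes at offsets 4..11: E8 2B F1 DD 47 0B EB C0.
In big-endian order the high byte comes first in memory.
The bytes are already most-significant first: 0xE82BF1DD470BEBC0.

0xE82BF1DD470BEBC0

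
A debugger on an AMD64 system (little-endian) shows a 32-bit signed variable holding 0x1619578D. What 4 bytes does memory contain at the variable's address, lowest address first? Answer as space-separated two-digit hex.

8D 57 19 16

Split into bytes (most-significant first): 16 19 57 8D.
In little-endian order the low byte comes first in memory.
So at ascending addresses the bytes are 8D 57 19 16.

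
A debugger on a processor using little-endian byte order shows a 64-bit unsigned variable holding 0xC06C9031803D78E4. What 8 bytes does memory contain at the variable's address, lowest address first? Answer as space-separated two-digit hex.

Split into bytes (most-significant first): C0 6C 90 31 80 3D 78 E4.
Little-endian: lowest address holds the least-significant byte.
So at ascending addresses the bytes are E4 78 3D 80 31 90 6C C0.

E4 78 3D 80 31 90 6C C0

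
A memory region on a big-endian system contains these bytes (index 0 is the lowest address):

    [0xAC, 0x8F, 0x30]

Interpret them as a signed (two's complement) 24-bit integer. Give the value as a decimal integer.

Big-endian stores the most-significant byte at the lowest address.
The bytes are already most-significant first: 0xAC8F30.
Top bit is set, so as a signed 24-bit value this is 0xAC8F30 − 2^24 = -5468368.

-5468368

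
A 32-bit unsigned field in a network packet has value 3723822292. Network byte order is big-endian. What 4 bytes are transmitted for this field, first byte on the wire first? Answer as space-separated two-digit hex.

3723822292 in hexadecimal, padded to 32 bits, is 0xDDF504D4.
Split into bytes (most-significant first): DD F5 04 D4.
Big-endian: lowest address holds the most-significant byte.
So the memory order matches the most-significant-first order: DD F5 04 D4.

DD F5 04 D4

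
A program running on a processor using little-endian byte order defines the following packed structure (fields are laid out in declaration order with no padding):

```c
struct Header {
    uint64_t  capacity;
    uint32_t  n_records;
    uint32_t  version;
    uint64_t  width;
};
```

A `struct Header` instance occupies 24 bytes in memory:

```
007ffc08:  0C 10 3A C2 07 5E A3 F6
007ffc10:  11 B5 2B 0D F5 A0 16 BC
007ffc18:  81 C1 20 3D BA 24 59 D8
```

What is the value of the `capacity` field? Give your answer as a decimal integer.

`capacity` is the first field, at byte offset 0, occupying 8 bytes.
Bytes at offsets 0..7: 0C 10 3A C2 07 5E A3 F6.
Little-endian: lowest address holds the least-significant byte.
Reassemble most-significant byte first: F6 A3 5E 07 C2 3A 10 0C → 0xF6A35E07C23A100C.
0xF6A35E07C23A100C = 17772151941950476300.

17772151941950476300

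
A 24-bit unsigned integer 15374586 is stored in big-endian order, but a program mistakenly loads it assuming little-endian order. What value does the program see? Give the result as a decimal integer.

15374586 in 24-bit hexadecimal is 0xEA98FA.
Stored big-endian, the bytes at ascending addresses are EA 98 FA.
Read back as little-endian, the first byte is least significant, giving 0xFA98EA.
0xFA98EA = 16423146.

16423146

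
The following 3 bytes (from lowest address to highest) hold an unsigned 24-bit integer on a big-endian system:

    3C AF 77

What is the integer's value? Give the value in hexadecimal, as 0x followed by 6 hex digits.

In big-endian order the high byte comes first in memory.
The bytes are already most-significant first: 0x3CAF77.

0x3CAF77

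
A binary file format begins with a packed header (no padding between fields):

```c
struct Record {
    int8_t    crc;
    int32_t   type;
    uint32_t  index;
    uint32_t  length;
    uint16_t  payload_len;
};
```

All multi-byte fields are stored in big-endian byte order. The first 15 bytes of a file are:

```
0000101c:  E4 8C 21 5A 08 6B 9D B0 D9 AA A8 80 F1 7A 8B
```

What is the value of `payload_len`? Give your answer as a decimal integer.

`payload_len` follows `crc` (1 B), `type` (4 B), `index` (4 B), `length` (4 B), so it starts at offset 1 + 4 + 4 + 4 = 13 and occupies 2 bytes.
Bytes at offsets 13..14: 7A 8B.
Big-endian stores the most-significant byte at the lowest address.
The bytes are already most-significant first: 0x7A8B.
0x7A8B = 31371.

31371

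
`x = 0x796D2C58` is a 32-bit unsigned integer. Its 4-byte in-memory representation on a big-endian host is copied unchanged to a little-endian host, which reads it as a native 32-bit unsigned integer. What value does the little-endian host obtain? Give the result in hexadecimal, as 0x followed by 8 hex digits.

Stored big-endian, the bytes at ascending addresses are 79 6D 2C 58.
Read back as little-endian, the first byte is least significant, giving 0x582C6D79.

0x582C6D79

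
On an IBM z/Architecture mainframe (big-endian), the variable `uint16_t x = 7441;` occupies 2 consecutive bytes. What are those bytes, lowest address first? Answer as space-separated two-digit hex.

1D 11

7441 in hexadecimal, padded to 16 bits, is 0x1D11.
Split into bytes (most-significant first): 1D 11.
Big-endian: lowest address holds the most-significant byte.
So the memory order matches the most-significant-first order: 1D 11.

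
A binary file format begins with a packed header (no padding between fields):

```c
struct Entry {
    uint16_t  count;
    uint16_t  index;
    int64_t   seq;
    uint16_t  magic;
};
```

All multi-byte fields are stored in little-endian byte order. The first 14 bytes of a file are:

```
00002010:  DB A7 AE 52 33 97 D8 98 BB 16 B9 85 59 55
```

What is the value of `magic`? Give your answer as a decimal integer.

21849

`magic` follows `count` (2 B), `index` (2 B), `seq` (8 B), so it starts at offset 2 + 2 + 8 = 12 and occupies 2 bytes.
Bytes at offsets 12..13: 59 55.
Little-endian stores the least-significant byte at the lowest address.
Reassemble most-significant byte first: 55 59 → 0x5559.
0x5559 = 21849.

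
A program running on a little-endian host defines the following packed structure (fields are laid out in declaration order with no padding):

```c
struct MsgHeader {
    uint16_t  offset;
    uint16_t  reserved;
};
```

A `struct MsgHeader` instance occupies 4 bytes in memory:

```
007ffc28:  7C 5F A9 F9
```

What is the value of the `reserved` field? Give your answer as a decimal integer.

`reserved` follows `offset` (2 bytes), so it starts at byte offset 2 and occupies 2 bytes.
Bytes at offsets 2..3: A9 F9.
Little-endian stores the least-significant byte at the lowest address.
Reassemble most-significant byte first: F9 A9 → 0xF9A9.
0xF9A9 = 63913.

63913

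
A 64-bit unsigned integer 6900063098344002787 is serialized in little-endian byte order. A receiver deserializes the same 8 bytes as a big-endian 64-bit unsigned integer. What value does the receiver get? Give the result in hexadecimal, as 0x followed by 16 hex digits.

6900063098344002787 in 64-bit hexadecimal is 0x5FC1F2D4709354E3.
Stored little-endian, the bytes at ascending addresses are E3 54 93 70 D4 F2 C1 5F.
Read back as big-endian, the last byte is least significant, giving 0xE3549370D4F2C15F.

0xE3549370D4F2C15F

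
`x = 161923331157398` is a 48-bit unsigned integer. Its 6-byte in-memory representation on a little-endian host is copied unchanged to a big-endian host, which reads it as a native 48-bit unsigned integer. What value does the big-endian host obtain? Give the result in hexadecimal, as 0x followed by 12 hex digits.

161923331157398 in 48-bit hexadecimal is 0x9344B6A26D96.
Stored little-endian, the bytes at ascending addresses are 96 6D A2 B6 44 93.
Read back as big-endian, the last byte is least significant, giving 0x966DA2B64493.

0x966DA2B64493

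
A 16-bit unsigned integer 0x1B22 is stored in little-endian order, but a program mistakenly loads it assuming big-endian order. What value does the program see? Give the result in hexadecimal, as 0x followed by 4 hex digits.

0x221B

Stored little-endian, the bytes at ascending addresses are 22 1B.
Read back as big-endian, the last byte is least significant, giving 0x221B.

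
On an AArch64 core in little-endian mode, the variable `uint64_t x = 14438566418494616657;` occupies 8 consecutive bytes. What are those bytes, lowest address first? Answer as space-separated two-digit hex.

51 74 41 A8 A8 17 60 C8

14438566418494616657 in hexadecimal, padded to 64 bits, is 0xC86017A8A8417451.
Split into bytes (most-significant first): C8 60 17 A8 A8 41 74 51.
Little-endian: lowest address holds the least-significant byte.
So at ascending addresses the bytes are 51 74 41 A8 A8 17 60 C8.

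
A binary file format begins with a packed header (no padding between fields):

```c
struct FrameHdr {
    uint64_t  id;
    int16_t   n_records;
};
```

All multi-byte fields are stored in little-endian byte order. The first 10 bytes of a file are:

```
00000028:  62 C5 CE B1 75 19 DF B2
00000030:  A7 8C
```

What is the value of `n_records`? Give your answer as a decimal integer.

-29529

`n_records` follows `id` (8 bytes), so it starts at byte offset 8 and occupies 2 bytes.
Bytes at offsets 8..9: A7 8C.
Little-endian stores the least-significant byte at the lowest address.
Reassemble most-significant byte first: 8C A7 → 0x8CA7.
Top bit is set, so as a signed 16-bit value this is 0x8CA7 − 2^16 = -29529.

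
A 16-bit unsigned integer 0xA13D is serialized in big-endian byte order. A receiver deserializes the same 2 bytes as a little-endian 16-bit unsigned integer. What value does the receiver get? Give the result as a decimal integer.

Stored big-endian, the bytes at ascending addresses are A1 3D.
Read back as little-endian, the first byte is least significant, giving 0x3DA1.
0x3DA1 = 15777.

15777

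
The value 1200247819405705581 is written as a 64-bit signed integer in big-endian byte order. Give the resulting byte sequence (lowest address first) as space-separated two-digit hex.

10 A8 23 08 56 1D 41 6D

1200247819405705581 in hexadecimal, padded to 64 bits, is 0x10A82308561D416D.
Split into bytes (most-significant first): 10 A8 23 08 56 1D 41 6D.
In big-endian order the high byte comes first in memory.
So the memory order matches the most-significant-first order: 10 A8 23 08 56 1D 41 6D.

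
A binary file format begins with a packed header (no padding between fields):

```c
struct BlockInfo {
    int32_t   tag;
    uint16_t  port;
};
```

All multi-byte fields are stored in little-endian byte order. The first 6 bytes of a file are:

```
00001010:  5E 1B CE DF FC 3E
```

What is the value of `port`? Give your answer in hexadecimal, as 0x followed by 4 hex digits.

0x3EFC

`port` follows `tag` (4 bytes), so it starts at byte offset 4 and occupies 2 bytes.
Bytes at offsets 4..5: FC 3E.
In little-endian order the low byte comes first in memory.
Reassemble most-significant byte first: 3E FC → 0x3EFC.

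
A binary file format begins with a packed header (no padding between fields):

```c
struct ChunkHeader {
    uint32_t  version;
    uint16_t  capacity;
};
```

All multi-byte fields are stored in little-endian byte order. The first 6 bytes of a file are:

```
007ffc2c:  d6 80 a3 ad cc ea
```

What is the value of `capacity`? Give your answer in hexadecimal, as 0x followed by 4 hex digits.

`capacity` follows `version` (4 bytes), so it starts at byte offset 4 and occupies 2 bytes.
Bytes at offsets 4..5: CC EA.
Little-endian: lowest address holds the least-significant byte.
Reassemble most-significant byte first: EA CC → 0xEACC.

0xEACC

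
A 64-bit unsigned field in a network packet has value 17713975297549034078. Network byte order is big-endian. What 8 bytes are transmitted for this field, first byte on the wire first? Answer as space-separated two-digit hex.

17713975297549034078 in hexadecimal, padded to 64 bits, is 0xF5D4AEAE3274625E.
Split into bytes (most-significant first): F5 D4 AE AE 32 74 62 5E.
Big-endian stores the most-significant byte at the lowest address.
So the memory order matches the most-significant-first order: F5 D4 AE AE 32 74 62 5E.

F5 D4 AE AE 32 74 62 5E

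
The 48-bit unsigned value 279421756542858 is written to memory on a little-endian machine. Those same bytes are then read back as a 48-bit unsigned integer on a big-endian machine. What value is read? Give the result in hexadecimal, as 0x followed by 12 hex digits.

279421756542858 in 48-bit hexadecimal is 0xFE21F28A8F8A.
Stored little-endian, the bytes at ascending addresses are 8A 8F 8A F2 21 FE.
Read back as big-endian, the last byte is least significant, giving 0x8A8F8AF221FE.

0x8A8F8AF221FE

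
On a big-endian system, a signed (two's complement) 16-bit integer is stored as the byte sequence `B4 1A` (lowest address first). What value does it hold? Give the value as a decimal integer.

In big-endian order the high byte comes first in memory.
The bytes are already most-significant first: 0xB41A.
Top bit is set, so as a signed 16-bit value this is 0xB41A − 2^16 = -19430.

-19430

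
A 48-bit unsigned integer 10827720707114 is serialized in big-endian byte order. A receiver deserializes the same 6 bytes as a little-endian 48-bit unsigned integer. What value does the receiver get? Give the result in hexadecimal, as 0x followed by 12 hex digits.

10827720707114 in 48-bit hexadecimal is 0x09D906724C2A.
Stored big-endian, the bytes at ascending addresses are 09 D9 06 72 4C 2A.
Read back as little-endian, the first byte is least significant, giving 0x2A4C7206D909.

0x2A4C7206D909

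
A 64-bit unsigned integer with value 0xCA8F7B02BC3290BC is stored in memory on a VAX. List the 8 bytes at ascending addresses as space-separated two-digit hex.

Split into bytes (most-significant first): CA 8F 7B 02 BC 32 90 BC.
In little-endian order the low byte comes first in memory.
So at ascending addresses the bytes are BC 90 32 BC 02 7B 8F CA.

BC 90 32 BC 02 7B 8F CA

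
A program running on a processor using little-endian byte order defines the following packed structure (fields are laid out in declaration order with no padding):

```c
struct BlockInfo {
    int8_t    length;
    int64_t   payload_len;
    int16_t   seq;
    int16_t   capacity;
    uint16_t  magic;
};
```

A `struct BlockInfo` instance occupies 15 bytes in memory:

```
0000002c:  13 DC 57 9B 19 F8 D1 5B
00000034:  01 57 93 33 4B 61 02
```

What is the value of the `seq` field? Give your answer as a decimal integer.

`seq` follows `length` (1 B), `payload_len` (8 B), so it starts at offset 1 + 8 = 9 and occupies 2 bytes.
Bytes at offsets 9..10: 57 93.
Little-endian stores the least-significant byte at the lowest address.
Reassemble most-significant byte first: 93 57 → 0x9357.
Top bit is set, so as a signed 16-bit value this is 0x9357 − 2^16 = -27817.

-27817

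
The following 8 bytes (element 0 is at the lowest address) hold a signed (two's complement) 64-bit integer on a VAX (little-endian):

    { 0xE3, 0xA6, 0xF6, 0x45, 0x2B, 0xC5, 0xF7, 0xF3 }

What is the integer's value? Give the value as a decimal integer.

Little-endian: lowest address holds the least-significant byte.
Reassemble most-significant byte first: F3 F7 C5 2B 45 F6 A6 E3 → 0xF3F7C52B45F6A6E3.
Top bit is set, so as a signed 64-bit value this is 0xF3F7C52B45F6A6E3 − 2^64 = -867007613597473053.

-867007613597473053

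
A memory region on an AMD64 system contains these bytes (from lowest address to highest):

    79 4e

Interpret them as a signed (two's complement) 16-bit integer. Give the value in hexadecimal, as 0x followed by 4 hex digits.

0x4E79

Little-endian: lowest address holds the least-significant byte.
Reassemble most-significant byte first: 4E 79 → 0x4E79.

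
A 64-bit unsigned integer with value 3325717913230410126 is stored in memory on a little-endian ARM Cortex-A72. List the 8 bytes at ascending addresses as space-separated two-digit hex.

3325717913230410126 in hexadecimal, padded to 64 bits, is 0x2E2752D25940818E.
Split into bytes (most-significant first): 2E 27 52 D2 59 40 81 8E.
In little-endian order the low byte comes first in memory.
So at ascending addresses the bytes are 8E 81 40 59 D2 52 27 2E.

8E 81 40 59 D2 52 27 2E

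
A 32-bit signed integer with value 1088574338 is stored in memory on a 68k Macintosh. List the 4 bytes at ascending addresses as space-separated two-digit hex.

40 E2 53 82

1088574338 in hexadecimal, padded to 32 bits, is 0x40E25382.
Split into bytes (most-significant first): 40 E2 53 82.
Big-endian stores the most-significant byte at the lowest address.
So the memory order matches the most-significant-first order: 40 E2 53 82.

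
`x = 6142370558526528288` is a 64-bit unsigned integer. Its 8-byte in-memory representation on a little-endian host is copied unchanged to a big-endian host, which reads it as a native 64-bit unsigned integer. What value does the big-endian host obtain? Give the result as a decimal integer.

6142370558526528288 in 64-bit hexadecimal is 0x553E157AB3CA9B20.
Stored little-endian, the bytes at ascending addresses are 20 9B CA B3 7A 15 3E 55.
Read back as big-endian, the last byte is least significant, giving 0x209BCAB37A153E55.
0x209BCAB37A153E55 = 2349694502800014933.

2349694502800014933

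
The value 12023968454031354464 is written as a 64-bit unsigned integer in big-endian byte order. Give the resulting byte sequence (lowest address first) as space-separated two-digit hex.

12023968454031354464 in hexadecimal, padded to 64 bits, is 0xA6DDB79A6D0AAA60.
Split into bytes (most-significant first): A6 DD B7 9A 6D 0A AA 60.
Big-endian stores the most-significant byte at the lowest address.
So the memory order matches the most-significant-first order: A6 DD B7 9A 6D 0A AA 60.

A6 DD B7 9A 6D 0A AA 60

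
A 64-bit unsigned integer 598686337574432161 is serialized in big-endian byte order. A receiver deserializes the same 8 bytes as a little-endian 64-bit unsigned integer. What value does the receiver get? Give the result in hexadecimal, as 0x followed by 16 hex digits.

598686337574432161 in 64-bit hexadecimal is 0x084EF60D5300EDA1.
Stored big-endian, the bytes at ascending addresses are 08 4E F6 0D 53 00 ED A1.
Read back as little-endian, the first byte is least significant, giving 0xA1ED00530DF64E08.

0xA1ED00530DF64E08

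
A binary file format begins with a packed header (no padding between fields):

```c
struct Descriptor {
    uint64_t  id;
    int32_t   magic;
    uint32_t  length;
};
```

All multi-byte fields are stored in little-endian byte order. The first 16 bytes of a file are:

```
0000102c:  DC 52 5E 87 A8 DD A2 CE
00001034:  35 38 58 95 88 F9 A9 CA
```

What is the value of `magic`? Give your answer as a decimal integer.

`magic` follows `id` (8 bytes), so it starts at byte offset 8 and occupies 4 bytes.
Bytes at offsets 8..11: 35 38 58 95.
In little-endian order the low byte comes first in memory.
Reassemble most-significant byte first: 95 58 38 35 → 0x95583835.
Top bit is set, so as a signed 32-bit value this is 0x95583835 − 2^32 = -1789380555.

-1789380555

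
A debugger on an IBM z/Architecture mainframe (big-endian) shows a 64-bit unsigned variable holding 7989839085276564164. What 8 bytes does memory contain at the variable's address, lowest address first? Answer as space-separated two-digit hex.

7989839085276564164 in hexadecimal, padded to 64 bits, is 0x6EE19C50EA710AC4.
Split into bytes (most-significant first): 6E E1 9C 50 EA 71 0A C4.
In big-endian order the high byte comes first in memory.
So the memory order matches the most-significant-first order: 6E E1 9C 50 EA 71 0A C4.

6E E1 9C 50 EA 71 0A C4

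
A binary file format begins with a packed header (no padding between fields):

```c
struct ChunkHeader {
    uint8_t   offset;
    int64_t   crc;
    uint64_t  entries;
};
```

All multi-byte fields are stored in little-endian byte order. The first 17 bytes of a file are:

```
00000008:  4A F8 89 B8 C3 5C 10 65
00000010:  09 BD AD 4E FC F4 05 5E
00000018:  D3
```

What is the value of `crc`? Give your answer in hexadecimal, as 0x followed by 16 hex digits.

0x0965105CC3B889F8

`crc` follows `offset` (1 byte), so it starts at byte offset 1 and occupies 8 bytes.
Bytes at offsets 1..8: F8 89 B8 C3 5C 10 65 09.
Little-endian: lowest address holds the least-significant byte.
Reassemble most-significant byte first: 09 65 10 5C C3 B8 89 F8 → 0x0965105CC3B889F8.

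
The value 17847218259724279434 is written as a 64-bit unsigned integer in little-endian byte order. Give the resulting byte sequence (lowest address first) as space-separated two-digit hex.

17847218259724279434 in hexadecimal, padded to 64 bits, is 0xF7AE0E72D7BB1E8A.
Split into bytes (most-significant first): F7 AE 0E 72 D7 BB 1E 8A.
Little-endian: lowest address holds the least-significant byte.
So at ascending addresses the bytes are 8A 1E BB D7 72 0E AE F7.

8A 1E BB D7 72 0E AE F7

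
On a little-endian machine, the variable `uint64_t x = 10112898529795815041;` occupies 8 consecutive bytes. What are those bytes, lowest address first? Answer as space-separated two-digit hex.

10112898529795815041 in hexadecimal, padded to 64 bits, is 0x8C583BA1E60CB681.
Split into bytes (most-significant first): 8C 58 3B A1 E6 0C B6 81.
Little-endian stores the least-significant byte at the lowest address.
So at ascending addresses the bytes are 81 B6 0C E6 A1 3B 58 8C.

81 B6 0C E6 A1 3B 58 8C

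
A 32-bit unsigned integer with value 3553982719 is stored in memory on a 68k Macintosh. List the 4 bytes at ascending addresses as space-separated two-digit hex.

3553982719 in hexadecimal, padded to 32 bits, is 0xD3D578FF.
Split into bytes (most-significant first): D3 D5 78 FF.
Big-endian stores the most-significant byte at the lowest address.
So the memory order matches the most-significant-first order: D3 D5 78 FF.

D3 D5 78 FF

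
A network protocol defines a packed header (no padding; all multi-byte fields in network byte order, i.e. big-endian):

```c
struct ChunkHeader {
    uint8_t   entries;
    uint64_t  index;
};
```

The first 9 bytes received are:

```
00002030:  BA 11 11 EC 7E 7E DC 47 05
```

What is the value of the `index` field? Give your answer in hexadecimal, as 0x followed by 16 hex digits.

`index` follows `entries` (1 byte), so it starts at byte offset 1 and occupies 8 bytes.
Bytes at offsets 1..8: 11 11 EC 7E 7E DC 47 05.
Big-endian: lowest address holds the most-significant byte.
The bytes are already most-significant first: 0x1111EC7E7EDC4705.

0x1111EC7E7EDC4705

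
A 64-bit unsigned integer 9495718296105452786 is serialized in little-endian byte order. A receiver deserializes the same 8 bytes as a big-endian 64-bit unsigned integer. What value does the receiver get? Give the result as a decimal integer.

17439217410381039491

9495718296105452786 in 64-bit hexadecimal is 0x83C7917AD68B04F2.
Stored little-endian, the bytes at ascending addresses are F2 04 8B D6 7A 91 C7 83.
Read back as big-endian, the last byte is least significant, giving 0xF2048BD67A91C783.
0xF2048BD67A91C783 = 17439217410381039491.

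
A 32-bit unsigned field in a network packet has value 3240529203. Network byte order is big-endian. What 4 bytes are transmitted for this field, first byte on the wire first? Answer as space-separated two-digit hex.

C1 26 8D 33

3240529203 in hexadecimal, padded to 32 bits, is 0xC1268D33.
Split into bytes (most-significant first): C1 26 8D 33.
Big-endian: lowest address holds the most-significant byte.
So the memory order matches the most-significant-first order: C1 26 8D 33.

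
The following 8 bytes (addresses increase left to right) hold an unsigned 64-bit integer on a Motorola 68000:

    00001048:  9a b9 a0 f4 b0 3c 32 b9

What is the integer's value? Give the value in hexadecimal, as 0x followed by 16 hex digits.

0x9AB9A0F4B03C32B9

Big-endian stores the most-significant byte at the lowest address.
The bytes are already most-significant first: 0x9AB9A0F4B03C32B9.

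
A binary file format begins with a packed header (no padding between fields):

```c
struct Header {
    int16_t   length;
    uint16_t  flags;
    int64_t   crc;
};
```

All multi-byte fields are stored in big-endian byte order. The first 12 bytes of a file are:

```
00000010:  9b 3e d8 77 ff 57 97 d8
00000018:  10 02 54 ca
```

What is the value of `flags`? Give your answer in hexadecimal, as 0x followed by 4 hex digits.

`flags` follows `length` (2 bytes), so it starts at byte offset 2 and occupies 2 bytes.
Bytes at offsets 2..3: D8 77.
In big-endian order the high byte comes first in memory.
The bytes are already most-significant first: 0xD877.

0xD877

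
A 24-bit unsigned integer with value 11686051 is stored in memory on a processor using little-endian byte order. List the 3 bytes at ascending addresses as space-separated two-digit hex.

11686051 in hexadecimal, padded to 24 bits, is 0xB250A3.
Split into bytes (most-significant first): B2 50 A3.
Little-endian: lowest address holds the least-significant byte.
So at ascending addresses the bytes are A3 50 B2.

A3 50 B2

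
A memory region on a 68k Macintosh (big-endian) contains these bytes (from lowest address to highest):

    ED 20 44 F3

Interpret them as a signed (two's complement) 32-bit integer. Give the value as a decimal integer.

-316652301

Big-endian stores the most-significant byte at the lowest address.
The bytes are already most-significant first: 0xED2044F3.
Top bit is set, so as a signed 32-bit value this is 0xED2044F3 − 2^32 = -316652301.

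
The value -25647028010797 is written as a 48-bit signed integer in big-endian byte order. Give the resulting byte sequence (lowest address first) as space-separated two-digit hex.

Two's complement of -25647028010797 in 48 bits: 25647028010797 = 0x175369FE7F2D; invert → 0xE8AC960180D2; add 1 → 0xE8AC960180D3.
Split into bytes (most-significant first): E8 AC 96 01 80 D3.
Big-endian: lowest address holds the most-significant byte.
So the memory order matches the most-significant-first order: E8 AC 96 01 80 D3.

E8 AC 96 01 80 D3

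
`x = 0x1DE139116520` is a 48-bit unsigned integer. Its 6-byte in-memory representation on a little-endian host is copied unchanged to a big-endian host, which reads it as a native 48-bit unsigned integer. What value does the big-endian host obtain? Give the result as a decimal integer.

35618452791581

Stored little-endian, the bytes at ascending addresses are 20 65 11 39 E1 1D.
Read back as big-endian, the last byte is least significant, giving 0x20651139E11D.
0x20651139E11D = 35618452791581.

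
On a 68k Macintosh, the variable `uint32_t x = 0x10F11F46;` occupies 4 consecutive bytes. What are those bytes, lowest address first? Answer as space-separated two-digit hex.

10 F1 1F 46

Split into bytes (most-significant first): 10 F1 1F 46.
In big-endian order the high byte comes first in memory.
So the memory order matches the most-significant-first order: 10 F1 1F 46.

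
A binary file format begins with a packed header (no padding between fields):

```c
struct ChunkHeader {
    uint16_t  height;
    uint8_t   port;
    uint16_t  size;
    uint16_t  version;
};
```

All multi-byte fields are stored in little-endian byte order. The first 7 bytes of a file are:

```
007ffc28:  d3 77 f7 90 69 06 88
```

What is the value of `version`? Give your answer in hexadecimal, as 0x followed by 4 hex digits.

`version` follows `height` (2 B), `port` (1 B), `size` (2 B), so it starts at offset 2 + 1 + 2 = 5 and occupies 2 bytes.
Bytes at offsets 5..6: 06 88.
In little-endian order the low byte comes first in memory.
Reassemble most-significant byte first: 88 06 → 0x8806.

0x8806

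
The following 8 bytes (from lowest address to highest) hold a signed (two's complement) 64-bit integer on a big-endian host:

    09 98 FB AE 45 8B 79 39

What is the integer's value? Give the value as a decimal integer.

Big-endian stores the most-significant byte at the lowest address.
The bytes are already most-significant first: 0x0998FBAE458B7939.
0x0998FBAE458B7939 = 691579268711020857.

691579268711020857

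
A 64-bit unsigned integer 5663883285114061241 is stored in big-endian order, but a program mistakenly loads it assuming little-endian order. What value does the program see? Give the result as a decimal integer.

13331076949865896526

5663883285114061241 in 64-bit hexadecimal is 0x4E9A27D6DA7F01B9.
Stored big-endian, the bytes at ascending addresses are 4E 9A 27 D6 DA 7F 01 B9.
Read back as little-endian, the first byte is least significant, giving 0xB9017FDAD6279A4E.
0xB9017FDAD6279A4E = 13331076949865896526.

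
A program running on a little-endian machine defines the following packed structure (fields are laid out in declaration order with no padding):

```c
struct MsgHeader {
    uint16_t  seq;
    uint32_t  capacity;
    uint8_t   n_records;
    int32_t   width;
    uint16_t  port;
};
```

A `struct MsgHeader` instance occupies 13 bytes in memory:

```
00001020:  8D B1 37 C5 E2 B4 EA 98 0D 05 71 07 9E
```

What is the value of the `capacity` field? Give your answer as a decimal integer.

`capacity` follows `seq` (2 bytes), so it starts at byte offset 2 and occupies 4 bytes.
Bytes at offsets 2..5: 37 C5 E2 B4.
In little-endian order the low byte comes first in memory.
Reassemble most-significant byte first: B4 E2 C5 37 → 0xB4E2C537.
0xB4E2C537 = 3034760503.

3034760503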